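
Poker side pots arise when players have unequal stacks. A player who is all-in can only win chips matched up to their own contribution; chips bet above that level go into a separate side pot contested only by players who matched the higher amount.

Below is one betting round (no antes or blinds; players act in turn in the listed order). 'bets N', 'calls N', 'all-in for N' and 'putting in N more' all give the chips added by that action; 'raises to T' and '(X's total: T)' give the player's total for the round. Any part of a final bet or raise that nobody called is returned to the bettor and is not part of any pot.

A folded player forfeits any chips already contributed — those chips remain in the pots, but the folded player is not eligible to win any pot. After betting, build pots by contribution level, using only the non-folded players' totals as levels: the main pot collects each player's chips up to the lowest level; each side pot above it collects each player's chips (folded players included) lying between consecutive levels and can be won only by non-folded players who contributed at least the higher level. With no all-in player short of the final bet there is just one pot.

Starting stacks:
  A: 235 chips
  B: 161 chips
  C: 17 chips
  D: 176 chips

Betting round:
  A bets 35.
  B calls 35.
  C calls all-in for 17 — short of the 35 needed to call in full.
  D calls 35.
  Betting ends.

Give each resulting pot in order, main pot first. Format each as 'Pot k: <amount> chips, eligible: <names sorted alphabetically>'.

Pot 1: 68 chips, eligible: A, B, C, D
Pot 2: 54 chips, eligible: A, B, D

Derivation:
Contributions: A=35, B=35, C=17, D=35
Pot levels (distinct totals of non-folded players): 17, 35
Layer 1-17: 17 each from A, B, C, D = 17*4 = 68 chips; eligible A, B, C, D
Layer 18-35: 18 each from A, B, D = 18*3 = 54 chips; eligible A, B, D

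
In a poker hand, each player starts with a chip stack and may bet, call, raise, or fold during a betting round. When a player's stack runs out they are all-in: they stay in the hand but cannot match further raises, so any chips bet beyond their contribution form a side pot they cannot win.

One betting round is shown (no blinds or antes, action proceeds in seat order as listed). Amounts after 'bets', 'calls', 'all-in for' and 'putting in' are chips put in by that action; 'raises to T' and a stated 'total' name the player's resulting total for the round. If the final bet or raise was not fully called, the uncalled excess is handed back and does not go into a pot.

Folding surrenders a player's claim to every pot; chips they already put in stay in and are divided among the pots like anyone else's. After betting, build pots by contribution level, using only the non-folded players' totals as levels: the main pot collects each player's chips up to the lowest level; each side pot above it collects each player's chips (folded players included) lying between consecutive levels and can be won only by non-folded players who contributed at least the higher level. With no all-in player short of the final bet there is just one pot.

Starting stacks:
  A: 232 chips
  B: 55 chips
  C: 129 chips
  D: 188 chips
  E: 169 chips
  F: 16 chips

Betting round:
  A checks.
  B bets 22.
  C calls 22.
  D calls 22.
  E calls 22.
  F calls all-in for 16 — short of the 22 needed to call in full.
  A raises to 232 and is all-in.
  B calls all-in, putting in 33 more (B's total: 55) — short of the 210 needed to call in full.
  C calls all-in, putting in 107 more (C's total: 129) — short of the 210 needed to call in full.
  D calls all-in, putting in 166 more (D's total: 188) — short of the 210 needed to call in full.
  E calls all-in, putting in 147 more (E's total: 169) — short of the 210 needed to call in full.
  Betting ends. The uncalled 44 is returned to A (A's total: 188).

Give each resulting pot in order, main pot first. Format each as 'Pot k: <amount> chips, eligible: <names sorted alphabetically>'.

Contributions (after 44 returned to A): A=188, B=55, C=129, D=188, E=169, F=16
Pot levels (distinct totals of non-folded players): 16, 55, 129, 169, 188
Layer 1-16: 16 each from A, B, C, D, E, F = 16*6 = 96 chips; eligible A, B, C, D, E, F
Layer 17-55: 39 each from A, B, C, D, E = 39*5 = 195 chips; eligible A, B, C, D, E
Layer 56-129: 74 each from A, C, D, E = 74*4 = 296 chips; eligible A, C, D, E
Layer 130-169: 40 each from A, D, E = 40*3 = 120 chips; eligible A, D, E
Layer 170-188: 19 each from A, D = 19*2 = 38 chips; eligible A, D

Pot 1: 96 chips, eligible: A, B, C, D, E, F
Pot 2: 195 chips, eligible: A, B, C, D, E
Pot 3: 296 chips, eligible: A, C, D, E
Pot 4: 120 chips, eligible: A, D, E
Pot 5: 38 chips, eligible: A, D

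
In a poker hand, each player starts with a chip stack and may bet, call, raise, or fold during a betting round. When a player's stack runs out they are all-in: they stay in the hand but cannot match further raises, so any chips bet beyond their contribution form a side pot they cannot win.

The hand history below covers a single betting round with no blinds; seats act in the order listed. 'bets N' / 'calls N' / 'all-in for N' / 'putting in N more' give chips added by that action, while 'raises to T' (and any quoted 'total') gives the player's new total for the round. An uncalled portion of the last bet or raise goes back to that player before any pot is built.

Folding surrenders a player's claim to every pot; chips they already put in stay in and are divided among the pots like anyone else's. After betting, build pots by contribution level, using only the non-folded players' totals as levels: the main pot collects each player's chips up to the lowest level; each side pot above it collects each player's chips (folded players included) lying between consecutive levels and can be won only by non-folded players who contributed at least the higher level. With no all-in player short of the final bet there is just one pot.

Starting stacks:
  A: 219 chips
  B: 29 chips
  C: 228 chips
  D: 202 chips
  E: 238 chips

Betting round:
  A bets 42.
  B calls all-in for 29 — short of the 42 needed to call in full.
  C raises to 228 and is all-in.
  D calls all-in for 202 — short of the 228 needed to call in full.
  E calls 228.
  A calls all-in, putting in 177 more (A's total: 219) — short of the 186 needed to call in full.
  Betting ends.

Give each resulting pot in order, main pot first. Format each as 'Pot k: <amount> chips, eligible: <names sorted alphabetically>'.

Contributions: A=219, B=29, C=228, D=202, E=228
Pot levels (distinct totals of non-folded players): 29, 202, 219, 228
Layer 1-29: 29 each from A, B, C, D, E = 29*5 = 145 chips; eligible A, B, C, D, E
Layer 30-202: 173 each from A, C, D, E = 173*4 = 692 chips; eligible A, C, D, E
Layer 203-219: 17 each from A, C, E = 17*3 = 51 chips; eligible A, C, E
Layer 220-228: 9 each from C, E = 9*2 = 18 chips; eligible C, E

Pot 1: 145 chips, eligible: A, B, C, D, E
Pot 2: 692 chips, eligible: A, C, D, E
Pot 3: 51 chips, eligible: A, C, E
Pot 4: 18 chips, eligible: C, E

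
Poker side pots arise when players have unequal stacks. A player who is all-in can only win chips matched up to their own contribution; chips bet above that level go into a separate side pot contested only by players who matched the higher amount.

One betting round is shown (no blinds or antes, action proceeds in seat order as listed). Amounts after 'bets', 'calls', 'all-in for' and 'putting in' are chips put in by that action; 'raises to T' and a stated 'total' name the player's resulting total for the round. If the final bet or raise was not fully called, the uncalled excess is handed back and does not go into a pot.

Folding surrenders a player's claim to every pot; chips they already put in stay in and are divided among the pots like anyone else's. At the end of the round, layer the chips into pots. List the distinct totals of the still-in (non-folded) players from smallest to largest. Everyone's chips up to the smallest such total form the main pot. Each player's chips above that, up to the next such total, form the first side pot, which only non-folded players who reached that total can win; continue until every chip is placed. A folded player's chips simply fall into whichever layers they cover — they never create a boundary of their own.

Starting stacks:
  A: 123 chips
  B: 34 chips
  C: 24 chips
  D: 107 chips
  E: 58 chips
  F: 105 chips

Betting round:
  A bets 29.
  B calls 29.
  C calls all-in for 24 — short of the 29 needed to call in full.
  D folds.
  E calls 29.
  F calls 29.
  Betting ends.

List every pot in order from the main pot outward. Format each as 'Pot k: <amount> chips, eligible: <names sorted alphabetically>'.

Pot 1: 120 chips, eligible: A, B, C, E, F
Pot 2: 20 chips, eligible: A, B, E, F

Derivation:
Contributions: A=29, B=29, C=24, E=29, F=29
Folded: D
Pot levels (distinct totals of non-folded players): 24, 29
Layer 1-24: 24 each from A, B, C, E, F = 24*5 = 120 chips; eligible A, B, C, E, F
Layer 25-29: 5 each from A, B, E, F = 5*4 = 20 chips; eligible A, B, E, F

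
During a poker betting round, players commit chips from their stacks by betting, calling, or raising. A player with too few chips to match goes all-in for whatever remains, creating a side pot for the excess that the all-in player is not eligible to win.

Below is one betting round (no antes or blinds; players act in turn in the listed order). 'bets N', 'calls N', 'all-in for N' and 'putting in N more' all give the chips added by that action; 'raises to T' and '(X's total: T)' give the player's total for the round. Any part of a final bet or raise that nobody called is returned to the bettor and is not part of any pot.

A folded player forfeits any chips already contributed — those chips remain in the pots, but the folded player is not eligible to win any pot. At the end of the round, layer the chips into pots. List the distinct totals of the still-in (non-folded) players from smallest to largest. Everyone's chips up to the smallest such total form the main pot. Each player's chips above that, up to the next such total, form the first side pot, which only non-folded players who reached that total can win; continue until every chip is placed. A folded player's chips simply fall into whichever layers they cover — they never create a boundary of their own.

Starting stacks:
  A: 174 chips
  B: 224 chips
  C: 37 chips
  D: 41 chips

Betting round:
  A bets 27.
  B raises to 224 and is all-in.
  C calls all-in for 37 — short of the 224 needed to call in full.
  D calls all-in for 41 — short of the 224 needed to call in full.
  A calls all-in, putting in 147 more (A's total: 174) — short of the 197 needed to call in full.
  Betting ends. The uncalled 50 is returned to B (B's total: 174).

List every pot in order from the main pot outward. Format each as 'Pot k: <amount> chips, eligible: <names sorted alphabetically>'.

Pot 1: 148 chips, eligible: A, B, C, D
Pot 2: 12 chips, eligible: A, B, D
Pot 3: 266 chips, eligible: A, B

Derivation:
Contributions (after 50 returned to B): A=174, B=174, C=37, D=41
Pot levels (distinct totals of non-folded players): 37, 41, 174
Layer 1-37: 37 each from A, B, C, D = 37*4 = 148 chips; eligible A, B, C, D
Layer 38-41: 4 each from A, B, D = 4*3 = 12 chips; eligible A, B, D
Layer 42-174: 133 each from A, B = 133*2 = 266 chips; eligible A, B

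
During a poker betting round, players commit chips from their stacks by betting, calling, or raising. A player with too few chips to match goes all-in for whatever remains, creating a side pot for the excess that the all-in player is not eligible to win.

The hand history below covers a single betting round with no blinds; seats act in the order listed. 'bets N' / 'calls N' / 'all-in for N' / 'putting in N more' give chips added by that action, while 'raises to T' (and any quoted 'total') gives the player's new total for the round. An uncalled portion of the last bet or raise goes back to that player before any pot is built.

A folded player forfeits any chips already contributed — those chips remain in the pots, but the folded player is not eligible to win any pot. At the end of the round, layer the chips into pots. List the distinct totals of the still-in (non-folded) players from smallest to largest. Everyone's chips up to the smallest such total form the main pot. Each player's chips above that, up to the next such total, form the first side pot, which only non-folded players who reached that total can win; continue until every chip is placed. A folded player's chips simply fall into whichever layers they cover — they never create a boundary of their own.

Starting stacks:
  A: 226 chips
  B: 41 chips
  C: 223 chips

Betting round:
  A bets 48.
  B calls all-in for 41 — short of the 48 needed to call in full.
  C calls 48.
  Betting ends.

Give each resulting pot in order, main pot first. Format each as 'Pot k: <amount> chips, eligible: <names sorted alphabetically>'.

Pot 1: 123 chips, eligible: A, B, C
Pot 2: 14 chips, eligible: A, C

Derivation:
Contributions: A=48, B=41, C=48
Pot levels (distinct totals of non-folded players): 41, 48
Layer 1-41: 41 each from A, B, C = 41*3 = 123 chips; eligible A, B, C
Layer 42-48: 7 each from A, C = 7*2 = 14 chips; eligible A, C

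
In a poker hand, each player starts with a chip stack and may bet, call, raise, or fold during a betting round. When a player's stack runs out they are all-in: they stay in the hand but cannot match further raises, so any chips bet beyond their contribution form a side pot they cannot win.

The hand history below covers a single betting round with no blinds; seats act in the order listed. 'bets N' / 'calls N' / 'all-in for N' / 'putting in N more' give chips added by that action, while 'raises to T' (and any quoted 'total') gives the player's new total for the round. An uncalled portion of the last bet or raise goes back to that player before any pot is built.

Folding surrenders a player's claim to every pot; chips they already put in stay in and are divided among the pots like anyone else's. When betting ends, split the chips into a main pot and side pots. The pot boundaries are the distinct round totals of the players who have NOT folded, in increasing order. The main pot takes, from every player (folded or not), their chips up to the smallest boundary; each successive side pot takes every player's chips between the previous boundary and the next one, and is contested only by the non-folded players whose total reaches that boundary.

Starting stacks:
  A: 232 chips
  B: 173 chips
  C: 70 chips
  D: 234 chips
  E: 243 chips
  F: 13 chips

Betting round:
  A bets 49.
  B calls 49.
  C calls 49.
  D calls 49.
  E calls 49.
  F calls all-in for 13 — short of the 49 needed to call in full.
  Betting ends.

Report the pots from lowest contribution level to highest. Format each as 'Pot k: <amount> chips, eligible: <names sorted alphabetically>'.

Pot 1: 78 chips, eligible: A, B, C, D, E, F
Pot 2: 180 chips, eligible: A, B, C, D, E

Derivation:
Contributions: A=49, B=49, C=49, D=49, E=49, F=13
Pot levels (distinct totals of non-folded players): 13, 49
Layer 1-13: 13 each from A, B, C, D, E, F = 13*6 = 78 chips; eligible A, B, C, D, E, F
Layer 14-49: 36 each from A, B, C, D, E = 36*5 = 180 chips; eligible A, B, C, D, E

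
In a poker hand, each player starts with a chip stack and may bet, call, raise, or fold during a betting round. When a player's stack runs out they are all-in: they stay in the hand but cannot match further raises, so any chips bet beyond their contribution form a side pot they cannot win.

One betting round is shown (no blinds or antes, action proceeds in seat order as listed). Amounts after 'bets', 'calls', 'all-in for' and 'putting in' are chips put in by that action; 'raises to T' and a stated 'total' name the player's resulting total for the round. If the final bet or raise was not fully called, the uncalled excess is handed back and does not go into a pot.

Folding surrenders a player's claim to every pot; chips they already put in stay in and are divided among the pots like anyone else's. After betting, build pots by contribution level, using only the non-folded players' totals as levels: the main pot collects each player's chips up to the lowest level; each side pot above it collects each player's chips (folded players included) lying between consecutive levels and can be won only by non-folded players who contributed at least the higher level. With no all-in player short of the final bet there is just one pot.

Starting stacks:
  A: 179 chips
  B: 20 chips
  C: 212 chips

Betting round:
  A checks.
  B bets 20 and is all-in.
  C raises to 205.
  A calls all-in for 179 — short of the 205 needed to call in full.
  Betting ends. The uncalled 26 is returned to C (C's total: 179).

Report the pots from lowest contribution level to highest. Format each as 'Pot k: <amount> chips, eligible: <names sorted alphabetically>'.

Contributions (after 26 returned to C): A=179, B=20, C=179
Pot levels (distinct totals of non-folded players): 20, 179
Layer 1-20: 20 each from A, B, C = 20*3 = 60 chips; eligible A, B, C
Layer 21-179: 159 each from A, C = 159*2 = 318 chips; eligible A, C

Pot 1: 60 chips, eligible: A, B, C
Pot 2: 318 chips, eligible: A, C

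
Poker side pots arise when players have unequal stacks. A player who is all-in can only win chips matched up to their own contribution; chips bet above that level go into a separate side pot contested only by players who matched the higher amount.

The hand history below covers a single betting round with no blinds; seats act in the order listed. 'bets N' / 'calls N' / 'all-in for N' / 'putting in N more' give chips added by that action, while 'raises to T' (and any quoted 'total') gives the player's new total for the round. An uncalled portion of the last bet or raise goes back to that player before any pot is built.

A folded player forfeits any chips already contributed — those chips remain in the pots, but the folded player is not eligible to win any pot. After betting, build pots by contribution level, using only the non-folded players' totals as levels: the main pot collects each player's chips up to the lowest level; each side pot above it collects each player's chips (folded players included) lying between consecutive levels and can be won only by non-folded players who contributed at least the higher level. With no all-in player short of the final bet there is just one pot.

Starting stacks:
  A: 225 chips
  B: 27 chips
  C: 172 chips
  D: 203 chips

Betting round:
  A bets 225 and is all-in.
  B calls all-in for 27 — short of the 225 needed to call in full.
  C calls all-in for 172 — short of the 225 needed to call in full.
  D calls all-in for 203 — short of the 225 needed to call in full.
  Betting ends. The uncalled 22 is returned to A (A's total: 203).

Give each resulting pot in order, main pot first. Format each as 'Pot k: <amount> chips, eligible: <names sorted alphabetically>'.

Pot 1: 108 chips, eligible: A, B, C, D
Pot 2: 435 chips, eligible: A, C, D
Pot 3: 62 chips, eligible: A, D

Derivation:
Contributions (after 22 returned to A): A=203, B=27, C=172, D=203
Pot levels (distinct totals of non-folded players): 27, 172, 203
Layer 1-27: 27 each from A, B, C, D = 27*4 = 108 chips; eligible A, B, C, D
Layer 28-172: 145 each from A, C, D = 145*3 = 435 chips; eligible A, C, D
Layer 173-203: 31 each from A, D = 31*2 = 62 chips; eligible A, D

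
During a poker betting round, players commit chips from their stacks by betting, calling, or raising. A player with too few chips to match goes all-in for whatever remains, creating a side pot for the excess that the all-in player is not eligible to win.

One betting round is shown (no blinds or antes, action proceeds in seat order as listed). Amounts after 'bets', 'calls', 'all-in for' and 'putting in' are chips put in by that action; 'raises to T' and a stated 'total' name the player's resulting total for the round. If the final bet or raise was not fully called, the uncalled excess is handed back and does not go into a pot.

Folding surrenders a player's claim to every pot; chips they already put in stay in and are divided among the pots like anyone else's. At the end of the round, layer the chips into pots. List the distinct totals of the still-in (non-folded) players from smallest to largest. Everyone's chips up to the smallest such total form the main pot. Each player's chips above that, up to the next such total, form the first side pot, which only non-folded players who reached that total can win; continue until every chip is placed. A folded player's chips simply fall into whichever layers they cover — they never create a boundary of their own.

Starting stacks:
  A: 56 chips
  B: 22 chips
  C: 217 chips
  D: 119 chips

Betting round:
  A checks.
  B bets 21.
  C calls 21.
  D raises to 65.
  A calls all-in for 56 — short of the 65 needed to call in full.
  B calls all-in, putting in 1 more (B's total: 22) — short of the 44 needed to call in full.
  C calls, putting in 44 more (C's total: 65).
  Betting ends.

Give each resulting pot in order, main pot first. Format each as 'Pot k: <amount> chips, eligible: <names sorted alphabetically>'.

Contributions: A=56, B=22, C=65, D=65
Pot levels (distinct totals of non-folded players): 22, 56, 65
Layer 1-22: 22 each from A, B, C, D = 22*4 = 88 chips; eligible A, B, C, D
Layer 23-56: 34 each from A, C, D = 34*3 = 102 chips; eligible A, C, D
Layer 57-65: 9 each from C, D = 9*2 = 18 chips; eligible C, D

Pot 1: 88 chips, eligible: A, B, C, D
Pot 2: 102 chips, eligible: A, C, D
Pot 3: 18 chips, eligible: C, D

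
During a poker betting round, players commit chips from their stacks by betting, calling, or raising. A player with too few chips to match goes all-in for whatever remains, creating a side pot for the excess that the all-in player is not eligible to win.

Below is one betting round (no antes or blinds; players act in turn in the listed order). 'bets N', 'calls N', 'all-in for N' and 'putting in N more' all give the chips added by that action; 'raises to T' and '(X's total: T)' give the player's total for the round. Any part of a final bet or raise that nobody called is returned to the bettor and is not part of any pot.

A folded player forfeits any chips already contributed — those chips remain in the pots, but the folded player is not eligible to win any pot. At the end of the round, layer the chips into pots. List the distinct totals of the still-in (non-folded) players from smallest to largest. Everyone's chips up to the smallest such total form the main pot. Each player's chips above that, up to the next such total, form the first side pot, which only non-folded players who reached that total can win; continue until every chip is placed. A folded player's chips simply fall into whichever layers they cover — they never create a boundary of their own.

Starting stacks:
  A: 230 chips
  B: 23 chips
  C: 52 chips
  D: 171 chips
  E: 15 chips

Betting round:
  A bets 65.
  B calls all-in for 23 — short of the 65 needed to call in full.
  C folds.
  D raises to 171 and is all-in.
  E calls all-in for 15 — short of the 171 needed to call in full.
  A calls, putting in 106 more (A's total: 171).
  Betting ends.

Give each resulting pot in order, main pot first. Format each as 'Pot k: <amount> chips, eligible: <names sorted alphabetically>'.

Contributions: A=171, B=23, D=171, E=15
Folded: C
Pot levels (distinct totals of non-folded players): 15, 23, 171
Layer 1-15: 15 each from A, B, D, E = 15*4 = 60 chips; eligible A, B, D, E
Layer 16-23: 8 each from A, B, D = 8*3 = 24 chips; eligible A, B, D
Layer 24-171: 148 each from A, D = 148*2 = 296 chips; eligible A, D

Pot 1: 60 chips, eligible: A, B, D, E
Pot 2: 24 chips, eligible: A, B, D
Pot 3: 296 chips, eligible: A, D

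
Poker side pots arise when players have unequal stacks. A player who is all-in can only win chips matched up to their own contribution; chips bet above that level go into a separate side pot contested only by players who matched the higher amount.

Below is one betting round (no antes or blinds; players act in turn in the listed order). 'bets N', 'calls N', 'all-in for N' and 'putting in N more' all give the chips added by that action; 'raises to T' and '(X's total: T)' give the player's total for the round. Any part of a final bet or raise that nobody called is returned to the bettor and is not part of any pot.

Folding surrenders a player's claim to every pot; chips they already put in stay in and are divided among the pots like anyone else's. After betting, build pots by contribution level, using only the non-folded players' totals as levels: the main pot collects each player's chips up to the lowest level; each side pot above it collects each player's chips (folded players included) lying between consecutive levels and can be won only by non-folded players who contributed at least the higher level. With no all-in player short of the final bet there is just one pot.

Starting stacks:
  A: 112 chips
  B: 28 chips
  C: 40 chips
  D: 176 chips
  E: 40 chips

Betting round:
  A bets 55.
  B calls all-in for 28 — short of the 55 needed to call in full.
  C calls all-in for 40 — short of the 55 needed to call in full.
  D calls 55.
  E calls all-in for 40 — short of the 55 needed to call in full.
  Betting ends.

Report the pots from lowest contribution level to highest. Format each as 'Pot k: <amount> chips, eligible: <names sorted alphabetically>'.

Contributions: A=55, B=28, C=40, D=55, E=40
Pot levels (distinct totals of non-folded players): 28, 40, 55
Layer 1-28: 28 each from A, B, C, D, E = 28*5 = 140 chips; eligible A, B, C, D, E
Layer 29-40: 12 each from A, C, D, E = 12*4 = 48 chips; eligible A, C, D, E
Layer 41-55: 15 each from A, D = 15*2 = 30 chips; eligible A, D

Pot 1: 140 chips, eligible: A, B, C, D, E
Pot 2: 48 chips, eligible: A, C, D, E
Pot 3: 30 chips, eligible: A, D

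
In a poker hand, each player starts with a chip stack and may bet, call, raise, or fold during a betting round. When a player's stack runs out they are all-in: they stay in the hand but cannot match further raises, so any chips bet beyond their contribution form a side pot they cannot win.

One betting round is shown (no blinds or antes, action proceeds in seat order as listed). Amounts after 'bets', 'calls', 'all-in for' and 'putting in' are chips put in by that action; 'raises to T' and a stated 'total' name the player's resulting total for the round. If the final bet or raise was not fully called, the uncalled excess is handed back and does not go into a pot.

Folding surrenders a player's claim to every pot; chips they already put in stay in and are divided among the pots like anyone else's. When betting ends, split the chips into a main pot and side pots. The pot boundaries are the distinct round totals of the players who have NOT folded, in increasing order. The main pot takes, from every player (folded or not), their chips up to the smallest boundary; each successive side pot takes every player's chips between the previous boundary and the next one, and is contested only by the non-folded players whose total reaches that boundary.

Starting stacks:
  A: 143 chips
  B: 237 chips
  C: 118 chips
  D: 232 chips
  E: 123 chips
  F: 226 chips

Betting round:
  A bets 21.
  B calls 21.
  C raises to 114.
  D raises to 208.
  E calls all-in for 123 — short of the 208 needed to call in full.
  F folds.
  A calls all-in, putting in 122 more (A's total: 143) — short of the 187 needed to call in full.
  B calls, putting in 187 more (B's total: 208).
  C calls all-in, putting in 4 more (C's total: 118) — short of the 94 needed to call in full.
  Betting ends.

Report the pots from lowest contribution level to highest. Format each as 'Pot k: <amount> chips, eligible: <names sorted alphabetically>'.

Pot 1: 590 chips, eligible: A, B, C, D, E
Pot 2: 20 chips, eligible: A, B, D, E
Pot 3: 60 chips, eligible: A, B, D
Pot 4: 130 chips, eligible: B, D

Derivation:
Contributions: A=143, B=208, C=118, D=208, E=123
Folded: F
Pot levels (distinct totals of non-folded players): 118, 123, 143, 208
Layer 1-118: 118 each from A, B, C, D, E = 118*5 = 590 chips; eligible A, B, C, D, E
Layer 119-123: 5 each from A, B, D, E = 5*4 = 20 chips; eligible A, B, D, E
Layer 124-143: 20 each from A, B, D = 20*3 = 60 chips; eligible A, B, D
Layer 144-208: 65 each from B, D = 65*2 = 130 chips; eligible B, D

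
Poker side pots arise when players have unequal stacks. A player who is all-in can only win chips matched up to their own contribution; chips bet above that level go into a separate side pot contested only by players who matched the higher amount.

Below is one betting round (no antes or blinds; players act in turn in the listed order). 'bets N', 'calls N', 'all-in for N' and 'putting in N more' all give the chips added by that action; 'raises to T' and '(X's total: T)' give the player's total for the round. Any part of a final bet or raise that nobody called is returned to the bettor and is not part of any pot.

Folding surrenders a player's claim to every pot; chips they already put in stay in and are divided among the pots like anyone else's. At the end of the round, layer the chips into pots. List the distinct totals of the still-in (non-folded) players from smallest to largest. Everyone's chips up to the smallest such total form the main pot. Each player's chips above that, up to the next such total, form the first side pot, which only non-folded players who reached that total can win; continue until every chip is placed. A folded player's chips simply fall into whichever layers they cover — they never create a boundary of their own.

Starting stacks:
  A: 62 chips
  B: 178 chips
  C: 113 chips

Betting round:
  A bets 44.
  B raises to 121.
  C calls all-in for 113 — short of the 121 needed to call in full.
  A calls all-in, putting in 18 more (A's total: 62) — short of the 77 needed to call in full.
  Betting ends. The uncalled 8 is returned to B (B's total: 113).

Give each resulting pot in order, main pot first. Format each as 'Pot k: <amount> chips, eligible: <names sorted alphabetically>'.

Pot 1: 186 chips, eligible: A, B, C
Pot 2: 102 chips, eligible: B, C

Derivation:
Contributions (after 8 returned to B): A=62, B=113, C=113
Pot levels (distinct totals of non-folded players): 62, 113
Layer 1-62: 62 each from A, B, C = 62*3 = 186 chips; eligible A, B, C
Layer 63-113: 51 each from B, C = 51*2 = 102 chips; eligible B, C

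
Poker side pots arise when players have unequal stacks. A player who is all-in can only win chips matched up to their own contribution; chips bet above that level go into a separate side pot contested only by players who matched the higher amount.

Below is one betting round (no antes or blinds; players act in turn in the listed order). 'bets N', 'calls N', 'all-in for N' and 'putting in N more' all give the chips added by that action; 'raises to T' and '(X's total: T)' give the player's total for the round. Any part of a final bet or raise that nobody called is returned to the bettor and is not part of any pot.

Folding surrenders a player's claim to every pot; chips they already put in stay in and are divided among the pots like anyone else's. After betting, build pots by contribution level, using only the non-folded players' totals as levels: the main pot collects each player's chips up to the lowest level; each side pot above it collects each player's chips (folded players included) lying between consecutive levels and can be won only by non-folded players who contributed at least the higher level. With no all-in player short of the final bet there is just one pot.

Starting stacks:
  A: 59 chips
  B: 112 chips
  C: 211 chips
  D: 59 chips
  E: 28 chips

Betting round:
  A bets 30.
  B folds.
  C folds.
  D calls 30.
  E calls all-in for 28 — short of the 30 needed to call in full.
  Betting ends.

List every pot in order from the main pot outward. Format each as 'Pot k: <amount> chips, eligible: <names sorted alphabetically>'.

Pot 1: 84 chips, eligible: A, D, E
Pot 2: 4 chips, eligible: A, D

Derivation:
Contributions: A=30, D=30, E=28
Folded: B, C
Pot levels (distinct totals of non-folded players): 28, 30
Layer 1-28: 28 each from A, D, E = 28*3 = 84 chips; eligible A, D, E
Layer 29-30: 2 each from A, D = 2*2 = 4 chips; eligible A, D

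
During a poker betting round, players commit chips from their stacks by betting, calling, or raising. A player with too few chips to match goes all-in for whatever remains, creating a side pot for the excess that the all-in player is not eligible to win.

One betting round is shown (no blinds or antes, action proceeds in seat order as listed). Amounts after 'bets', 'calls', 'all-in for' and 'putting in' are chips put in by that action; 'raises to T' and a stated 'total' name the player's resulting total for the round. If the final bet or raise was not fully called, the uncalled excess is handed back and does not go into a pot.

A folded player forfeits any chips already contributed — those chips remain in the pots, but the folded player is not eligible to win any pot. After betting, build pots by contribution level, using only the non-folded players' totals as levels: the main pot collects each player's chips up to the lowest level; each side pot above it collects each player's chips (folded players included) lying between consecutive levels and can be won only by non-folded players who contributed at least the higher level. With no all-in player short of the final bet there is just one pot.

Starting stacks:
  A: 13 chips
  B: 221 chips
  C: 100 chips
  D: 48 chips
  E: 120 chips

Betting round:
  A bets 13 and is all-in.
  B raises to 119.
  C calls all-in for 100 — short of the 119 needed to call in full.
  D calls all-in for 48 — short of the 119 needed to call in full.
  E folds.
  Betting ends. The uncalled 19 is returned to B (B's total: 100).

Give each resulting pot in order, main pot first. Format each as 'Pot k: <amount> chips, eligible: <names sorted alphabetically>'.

Pot 1: 52 chips, eligible: A, B, C, D
Pot 2: 105 chips, eligible: B, C, D
Pot 3: 104 chips, eligible: B, C

Derivation:
Contributions (after 19 returned to B): A=13, B=100, C=100, D=48
Folded: E
Pot levels (distinct totals of non-folded players): 13, 48, 100
Layer 1-13: 13 each from A, B, C, D = 13*4 = 52 chips; eligible A, B, C, D
Layer 14-48: 35 each from B, C, D = 35*3 = 105 chips; eligible B, C, D
Layer 49-100: 52 each from B, C = 52*2 = 104 chips; eligible B, C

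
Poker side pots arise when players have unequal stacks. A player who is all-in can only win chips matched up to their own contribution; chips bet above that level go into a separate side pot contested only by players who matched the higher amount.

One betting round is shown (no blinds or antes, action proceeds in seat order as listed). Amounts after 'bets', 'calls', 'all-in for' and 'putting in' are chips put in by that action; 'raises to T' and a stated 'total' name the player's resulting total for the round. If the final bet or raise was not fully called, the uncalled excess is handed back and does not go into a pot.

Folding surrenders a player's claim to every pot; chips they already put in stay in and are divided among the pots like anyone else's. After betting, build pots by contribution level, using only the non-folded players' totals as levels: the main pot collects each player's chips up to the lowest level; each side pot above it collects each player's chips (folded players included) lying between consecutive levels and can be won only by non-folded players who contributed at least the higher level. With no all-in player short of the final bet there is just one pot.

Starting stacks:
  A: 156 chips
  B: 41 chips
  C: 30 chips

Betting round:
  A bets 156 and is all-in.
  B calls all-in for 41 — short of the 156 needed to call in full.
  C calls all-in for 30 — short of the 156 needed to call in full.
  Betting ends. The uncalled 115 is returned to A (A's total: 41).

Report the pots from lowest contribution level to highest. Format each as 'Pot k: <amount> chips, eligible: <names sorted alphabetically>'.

Pot 1: 90 chips, eligible: A, B, C
Pot 2: 22 chips, eligible: A, B

Derivation:
Contributions (after 115 returned to A): A=41, B=41, C=30
Pot levels (distinct totals of non-folded players): 30, 41
Layer 1-30: 30 each from A, B, C = 30*3 = 90 chips; eligible A, B, C
Layer 31-41: 11 each from A, B = 11*2 = 22 chips; eligible A, B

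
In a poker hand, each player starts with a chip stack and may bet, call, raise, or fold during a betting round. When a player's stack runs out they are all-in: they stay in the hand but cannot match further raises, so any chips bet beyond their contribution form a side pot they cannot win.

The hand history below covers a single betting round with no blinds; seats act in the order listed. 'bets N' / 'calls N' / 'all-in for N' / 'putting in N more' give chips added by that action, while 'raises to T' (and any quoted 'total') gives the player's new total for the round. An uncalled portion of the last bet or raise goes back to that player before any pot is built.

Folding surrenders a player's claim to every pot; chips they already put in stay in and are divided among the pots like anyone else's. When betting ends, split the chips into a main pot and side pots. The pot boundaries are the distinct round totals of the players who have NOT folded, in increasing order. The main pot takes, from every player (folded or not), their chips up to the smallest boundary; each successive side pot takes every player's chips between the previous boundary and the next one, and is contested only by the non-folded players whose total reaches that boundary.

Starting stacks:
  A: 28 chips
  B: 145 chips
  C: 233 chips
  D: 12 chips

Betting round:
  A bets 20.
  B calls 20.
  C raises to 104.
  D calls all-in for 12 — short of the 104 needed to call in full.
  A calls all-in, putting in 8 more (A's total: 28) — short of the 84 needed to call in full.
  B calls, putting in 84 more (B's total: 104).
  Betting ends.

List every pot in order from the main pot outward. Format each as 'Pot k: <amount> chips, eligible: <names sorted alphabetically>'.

Contributions: A=28, B=104, C=104, D=12
Pot levels (distinct totals of non-folded players): 12, 28, 104
Layer 1-12: 12 each from A, B, C, D = 12*4 = 48 chips; eligible A, B, C, D
Layer 13-28: 16 each from A, B, C = 16*3 = 48 chips; eligible A, B, C
Layer 29-104: 76 each from B, C = 76*2 = 152 chips; eligible B, C

Pot 1: 48 chips, eligible: A, B, C, D
Pot 2: 48 chips, eligible: A, B, C
Pot 3: 152 chips, eligible: B, C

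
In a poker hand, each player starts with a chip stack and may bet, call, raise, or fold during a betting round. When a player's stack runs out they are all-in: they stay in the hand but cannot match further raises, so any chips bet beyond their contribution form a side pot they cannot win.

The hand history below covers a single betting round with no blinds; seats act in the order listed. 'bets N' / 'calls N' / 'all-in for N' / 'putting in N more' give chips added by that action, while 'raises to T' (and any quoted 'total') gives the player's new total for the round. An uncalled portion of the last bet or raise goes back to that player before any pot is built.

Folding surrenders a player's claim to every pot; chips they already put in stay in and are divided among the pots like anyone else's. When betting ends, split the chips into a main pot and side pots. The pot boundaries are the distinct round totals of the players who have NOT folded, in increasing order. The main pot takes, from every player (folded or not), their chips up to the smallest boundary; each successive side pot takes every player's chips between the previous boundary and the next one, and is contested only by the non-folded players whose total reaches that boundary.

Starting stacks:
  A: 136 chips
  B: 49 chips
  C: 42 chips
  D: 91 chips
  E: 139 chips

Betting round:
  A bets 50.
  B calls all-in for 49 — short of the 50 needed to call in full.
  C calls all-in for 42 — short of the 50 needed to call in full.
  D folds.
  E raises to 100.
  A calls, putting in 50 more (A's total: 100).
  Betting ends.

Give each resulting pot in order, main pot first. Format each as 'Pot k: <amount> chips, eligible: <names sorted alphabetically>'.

Contributions: A=100, B=49, C=42, E=100
Folded: D
Pot levels (distinct totals of non-folded players): 42, 49, 100
Layer 1-42: 42 each from A, B, C, E = 42*4 = 168 chips; eligible A, B, C, E
Layer 43-49: 7 each from A, B, E = 7*3 = 21 chips; eligible A, B, E
Layer 50-100: 51 each from A, E = 51*2 = 102 chips; eligible A, E

Pot 1: 168 chips, eligible: A, B, C, E
Pot 2: 21 chips, eligible: A, B, E
Pot 3: 102 chips, eligible: A, E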